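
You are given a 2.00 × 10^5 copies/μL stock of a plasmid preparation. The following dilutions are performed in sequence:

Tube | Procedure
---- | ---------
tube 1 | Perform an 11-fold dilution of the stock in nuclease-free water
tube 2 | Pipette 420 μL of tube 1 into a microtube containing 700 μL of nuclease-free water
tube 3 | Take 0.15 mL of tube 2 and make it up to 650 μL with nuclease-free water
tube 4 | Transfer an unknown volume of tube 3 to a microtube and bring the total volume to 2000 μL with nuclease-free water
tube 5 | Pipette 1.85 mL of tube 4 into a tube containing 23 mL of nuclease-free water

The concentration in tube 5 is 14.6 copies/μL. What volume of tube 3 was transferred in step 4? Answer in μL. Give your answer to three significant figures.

Step 1: 11-fold → factor 11
Step 2: 420 μL + 700 μL = 1120 μL total → factor 1120/420 = 2.6667
Step 3: 0.15 mL brought to 650 μL → factor 0.65/0.15 = 4.3333
Step 4: v brought to 2000 μL → factor = 2000 μL/v
Step 5: 1.85 mL + 23 mL = 24.85 mL total → factor 24.85/1.85 = 13.432
Product of known-step factors = 1707.4
Overall factor = 2.00 × 10^5 copies/μL / (14.6 copies/μL) = 13699
Step-4 factor = 13699 / 1707.4 = 8.023
v = 2000 μL / 8.023 = 249 μL

249 μL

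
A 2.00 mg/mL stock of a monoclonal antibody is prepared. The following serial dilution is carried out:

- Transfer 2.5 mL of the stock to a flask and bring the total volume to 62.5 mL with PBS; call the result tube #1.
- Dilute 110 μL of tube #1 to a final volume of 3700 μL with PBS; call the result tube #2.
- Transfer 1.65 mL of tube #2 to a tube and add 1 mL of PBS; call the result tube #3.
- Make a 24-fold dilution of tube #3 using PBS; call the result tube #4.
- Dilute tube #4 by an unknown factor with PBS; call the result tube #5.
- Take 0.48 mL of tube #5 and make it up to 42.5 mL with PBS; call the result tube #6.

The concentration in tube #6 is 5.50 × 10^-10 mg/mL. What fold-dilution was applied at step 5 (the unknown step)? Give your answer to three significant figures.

Step 1: 2.5 mL brought to 62.5 mL → factor 62.5/2.5 = 25
Step 2: 110 μL brought to 3700 μL → factor 3700/110 = 33.636
Step 3: 1.65 mL + 1 mL = 2.65 mL total → factor 2.65/1.65 = 1.6061
Step 4: 24-fold → factor 24
Step 5: unknown factor x
Step 6: 0.48 mL brought to 42.5 mL → factor 42.5/0.48 = 88.542
Product of known-step factors = 2.8699 × 10^6
Overall factor = 2.00 mg/mL / (5.50 × 10^-10 mg/mL) = 3.6364 × 10^9
x = 3.6364 × 10^9 / 2.8699 × 10^6 = 1.27 × 10^3

1.27 × 10^3-fold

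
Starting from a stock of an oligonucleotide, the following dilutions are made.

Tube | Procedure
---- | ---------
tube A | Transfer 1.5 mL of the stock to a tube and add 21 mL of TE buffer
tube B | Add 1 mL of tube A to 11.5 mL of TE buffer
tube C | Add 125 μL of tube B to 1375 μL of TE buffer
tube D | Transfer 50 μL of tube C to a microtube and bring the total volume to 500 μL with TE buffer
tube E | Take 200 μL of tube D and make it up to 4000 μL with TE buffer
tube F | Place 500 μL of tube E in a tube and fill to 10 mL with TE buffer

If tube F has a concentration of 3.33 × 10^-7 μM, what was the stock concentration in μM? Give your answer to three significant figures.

Step 1: 1.5 mL + 21 mL = 22.5 mL total → factor 22.5/1.5 = 15
Step 2: 1 mL + 11.5 mL = 12.5 mL total → factor 12.5/1 = 12.5
Step 3: 125 μL + 1375 μL = 1500 μL total → factor 1500/125 = 12
Step 4: 50 μL brought to 500 μL → factor 500/50 = 10
Step 5: 200 μL brought to 4000 μL → factor 4000/200 = 20
Step 6: 500 μL brought to 10 mL → factor 10000/500 = 20
Overall dilution factor = 15 × 12.5 × 12 × 10 × 20 × 20 = 9 × 10^6
Stock = 3.33 × 10^-7 μM × 9 × 10^6 = 3.00 μM

3.00 μM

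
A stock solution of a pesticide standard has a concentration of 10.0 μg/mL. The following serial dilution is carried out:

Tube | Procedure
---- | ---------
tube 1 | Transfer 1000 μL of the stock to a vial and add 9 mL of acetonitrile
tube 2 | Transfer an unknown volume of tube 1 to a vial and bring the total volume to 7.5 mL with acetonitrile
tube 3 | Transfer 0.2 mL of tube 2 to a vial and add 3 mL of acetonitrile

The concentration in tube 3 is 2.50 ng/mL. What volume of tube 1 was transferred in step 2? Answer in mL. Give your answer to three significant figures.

0.300 mL

Step 1: 1000 μL + 9 mL = 10000 μL total → factor 10000/1000 = 10
Step 2: v brought to 7.5 mL → factor = 7.5 mL/v
Step 3: 0.2 mL + 3 mL = 3.2 mL total → factor 3.2/0.2 = 16
Product of known-step factors = 160
Overall factor = 10.0 μg/mL / (2.50 ng/mL) = 4000
Step-2 factor = 4000 / 160 = 25
v = 7.5 mL / 25 = 0.300 mL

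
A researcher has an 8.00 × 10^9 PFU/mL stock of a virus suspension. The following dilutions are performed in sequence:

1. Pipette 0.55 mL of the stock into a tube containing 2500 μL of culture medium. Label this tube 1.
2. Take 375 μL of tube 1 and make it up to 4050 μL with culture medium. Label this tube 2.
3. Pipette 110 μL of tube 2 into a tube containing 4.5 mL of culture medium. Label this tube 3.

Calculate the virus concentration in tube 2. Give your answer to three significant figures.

Step 1: 0.55 mL + 2500 μL = 3.05 mL total → factor 3.05/0.55 = 5.5455
Step 2: 375 μL brought to 4050 μL → factor 4050/375 = 10.8
Dilution factor through tube 2 = 5.5455 × 10.8 = 59.891
[tube 2] = 8.00 × 10^9 PFU/mL / 59.891 = 1.34 × 10^8 PFU/mL

1.34 × 10^8 PFU/mL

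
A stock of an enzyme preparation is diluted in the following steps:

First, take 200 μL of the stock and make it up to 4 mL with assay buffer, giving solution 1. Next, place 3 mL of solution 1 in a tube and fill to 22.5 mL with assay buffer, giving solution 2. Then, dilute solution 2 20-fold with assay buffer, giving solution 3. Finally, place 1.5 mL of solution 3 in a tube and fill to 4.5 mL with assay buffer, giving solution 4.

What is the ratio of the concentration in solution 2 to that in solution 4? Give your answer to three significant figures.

Step 1: 200 μL brought to 4 mL → factor 4000/200 = 20
Step 2: 3 mL brought to 22.5 mL → factor 22.5/3 = 7.5
Step 3: 20-fold → factor 20
Step 4: 1.5 mL brought to 4.5 mL → factor 4.5/1.5 = 3
Dilution factor to solution 2 = 150; to solution 4 = 9000
[solution 2]/[solution 4] = (factor to solution 4)/(factor to solution 2) = 9000/150 = 60.0

60.0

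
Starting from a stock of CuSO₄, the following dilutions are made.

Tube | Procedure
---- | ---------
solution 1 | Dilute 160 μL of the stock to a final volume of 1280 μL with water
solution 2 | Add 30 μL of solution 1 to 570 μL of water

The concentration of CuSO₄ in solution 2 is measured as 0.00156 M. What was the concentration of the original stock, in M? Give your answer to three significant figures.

Step 1: 160 μL brought to 1280 μL → factor 1280/160 = 8
Step 2: 30 μL + 570 μL = 600 μL total → factor 600/30 = 20
Overall dilution factor = 8 × 20 = 160
Stock = 0.00156 M × 160 = 0.250 M

0.250 M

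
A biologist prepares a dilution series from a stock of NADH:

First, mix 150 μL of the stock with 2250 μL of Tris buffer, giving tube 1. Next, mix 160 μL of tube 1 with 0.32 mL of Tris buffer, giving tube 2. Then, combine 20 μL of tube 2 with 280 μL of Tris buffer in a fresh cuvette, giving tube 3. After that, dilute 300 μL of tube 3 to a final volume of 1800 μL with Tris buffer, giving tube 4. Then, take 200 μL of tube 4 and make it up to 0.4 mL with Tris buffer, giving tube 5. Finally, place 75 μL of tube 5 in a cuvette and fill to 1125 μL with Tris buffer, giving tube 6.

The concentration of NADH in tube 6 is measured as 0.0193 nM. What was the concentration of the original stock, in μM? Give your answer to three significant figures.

Step 1: 150 μL + 2250 μL = 2400 μL total → factor 2400/150 = 16
Step 2: 160 μL + 0.32 mL = 480 μL total → factor 480/160 = 3
Step 3: 20 μL + 280 μL = 300 μL total → factor 300/20 = 15
Step 4: 300 μL brought to 1800 μL → factor 1800/300 = 6
Step 5: 200 μL brought to 0.4 mL → factor 400/200 = 2
Step 6: 75 μL brought to 1125 μL → factor 1125/75 = 15
Overall dilution factor = 16 × 3 × 15 × 6 × 2 × 15 = 1.296 × 10^5
Stock = 0.0193 nM × 1.296 × 10^5 = 2501 nM = 2.50 μM

2.50 μM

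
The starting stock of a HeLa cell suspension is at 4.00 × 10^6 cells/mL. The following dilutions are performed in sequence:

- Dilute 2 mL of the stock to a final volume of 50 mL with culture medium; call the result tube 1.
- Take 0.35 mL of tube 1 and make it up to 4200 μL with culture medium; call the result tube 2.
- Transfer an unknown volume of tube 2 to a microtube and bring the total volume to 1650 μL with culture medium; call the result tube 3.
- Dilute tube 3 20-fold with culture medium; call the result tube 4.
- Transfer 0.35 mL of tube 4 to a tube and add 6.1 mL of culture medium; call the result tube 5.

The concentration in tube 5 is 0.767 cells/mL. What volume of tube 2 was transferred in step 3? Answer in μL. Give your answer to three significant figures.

Step 1: 2 mL brought to 50 mL → factor 50/2 = 25
Step 2: 0.35 mL brought to 4200 μL → factor 4.2/0.35 = 12
Step 3: v brought to 1650 μL → factor = 1650 μL/v
Step 4: 20-fold → factor 20
Step 5: 0.35 mL + 6.1 mL = 6.45 mL total → factor 6.45/0.35 = 18.429
Product of known-step factors = 1.1057 × 10^5
Overall factor = 4.00 × 10^6 cells/mL / (0.767 cells/mL) = 5.2151 × 10^6
Step-3 factor = 5.2151 × 10^6 / 1.1057 × 10^5 = 47.165
v = 1650 μL / 47.165 = 35.0 μL

35.0 μL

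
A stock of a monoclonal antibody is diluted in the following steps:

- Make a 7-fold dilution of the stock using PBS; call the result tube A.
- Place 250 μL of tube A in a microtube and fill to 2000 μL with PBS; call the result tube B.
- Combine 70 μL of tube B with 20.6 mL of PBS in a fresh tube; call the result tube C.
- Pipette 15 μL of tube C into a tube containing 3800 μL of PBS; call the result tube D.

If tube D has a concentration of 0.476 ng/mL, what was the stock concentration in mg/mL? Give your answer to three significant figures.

2.00 mg/mL

Step 1: 7-fold → factor 7
Step 2: 250 μL brought to 2000 μL → factor 2000/250 = 8
Step 3: 70 μL + 20.6 mL = 20670 μL total → factor 20670/70 = 295.29
Step 4: 15 μL + 3800 μL = 3815 μL total → factor 3815/15 = 254.33
Overall dilution factor = 7 × 8 × 295.29 × 254.33 = 4.2057 × 10^6
Stock = 0.476 ng/mL × 4.2057 × 10^6 = 2.002 × 10^6 ng/mL = 2.00 mg/mL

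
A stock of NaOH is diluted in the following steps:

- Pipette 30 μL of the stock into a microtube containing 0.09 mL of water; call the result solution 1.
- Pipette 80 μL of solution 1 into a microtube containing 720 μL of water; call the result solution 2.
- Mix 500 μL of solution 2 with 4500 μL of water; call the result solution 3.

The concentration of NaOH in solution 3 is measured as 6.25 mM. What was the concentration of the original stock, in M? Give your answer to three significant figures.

2.50 M

Step 1: 30 μL + 0.09 mL = 120 μL total → factor 120/30 = 4
Step 2: 80 μL + 720 μL = 800 μL total → factor 800/80 = 10
Step 3: 500 μL + 4500 μL = 5000 μL total → factor 5000/500 = 10
Overall dilution factor = 4 × 10 × 10 = 400
Stock = 6.25 mM × 400 = 2500 mM = 2.50 M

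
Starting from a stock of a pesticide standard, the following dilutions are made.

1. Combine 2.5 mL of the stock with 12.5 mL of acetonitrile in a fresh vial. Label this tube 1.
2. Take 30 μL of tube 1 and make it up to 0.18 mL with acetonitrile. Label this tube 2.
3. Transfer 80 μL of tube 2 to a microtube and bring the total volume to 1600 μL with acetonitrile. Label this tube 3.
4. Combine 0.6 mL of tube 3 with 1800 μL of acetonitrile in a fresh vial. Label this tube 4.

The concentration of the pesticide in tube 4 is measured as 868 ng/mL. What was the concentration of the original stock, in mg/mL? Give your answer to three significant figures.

Step 1: 2.5 mL + 12.5 mL = 15 mL total → factor 15/2.5 = 6
Step 2: 30 μL brought to 0.18 mL → factor 180/30 = 6
Step 3: 80 μL brought to 1600 μL → factor 1600/80 = 20
Step 4: 0.6 mL + 1800 μL = 2.4 mL total → factor 2.4/0.6 = 4
Overall dilution factor = 6 × 6 × 20 × 4 = 2880
Stock = 868 ng/mL × 2880 = 2.500 × 10^6 ng/mL = 2.50 mg/mL

2.50 mg/mL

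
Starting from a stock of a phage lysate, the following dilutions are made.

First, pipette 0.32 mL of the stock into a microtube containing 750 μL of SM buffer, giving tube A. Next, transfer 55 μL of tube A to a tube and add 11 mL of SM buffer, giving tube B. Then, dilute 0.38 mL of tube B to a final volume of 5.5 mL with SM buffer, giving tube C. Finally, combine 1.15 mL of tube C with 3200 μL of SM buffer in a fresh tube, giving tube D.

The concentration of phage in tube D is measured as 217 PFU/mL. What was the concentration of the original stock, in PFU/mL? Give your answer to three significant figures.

7.98 × 10^6 PFU/mL

Step 1: 0.32 mL + 750 μL = 1.07 mL total → factor 1.07/0.32 = 3.3438
Step 2: 55 μL + 11 mL = 11055 μL total → factor 11055/55 = 201
Step 3: 0.38 mL brought to 5.5 mL → factor 5.5/0.38 = 14.474
Step 4: 1.15 mL + 3200 μL = 4.35 mL total → factor 4.35/1.15 = 3.7826
Overall dilution factor = 3.3438 × 201 × 14.474 × 3.7826 = 36796
Stock = 217 PFU/mL × 36796 = 7.98 × 10^6 PFU/mL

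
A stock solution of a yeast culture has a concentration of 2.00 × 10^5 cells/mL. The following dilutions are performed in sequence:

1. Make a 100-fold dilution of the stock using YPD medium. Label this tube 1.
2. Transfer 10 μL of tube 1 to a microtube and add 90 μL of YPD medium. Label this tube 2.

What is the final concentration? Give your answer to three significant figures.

Step 1: 100-fold → factor 100
Step 2: 10 μL + 90 μL = 100 μL total → factor 100/10 = 10
Overall dilution factor = 100 × 10 = 1000
Final = 2.00 × 10^5 cells/mL / 1000 = 200 cells/mL

200 cells/mL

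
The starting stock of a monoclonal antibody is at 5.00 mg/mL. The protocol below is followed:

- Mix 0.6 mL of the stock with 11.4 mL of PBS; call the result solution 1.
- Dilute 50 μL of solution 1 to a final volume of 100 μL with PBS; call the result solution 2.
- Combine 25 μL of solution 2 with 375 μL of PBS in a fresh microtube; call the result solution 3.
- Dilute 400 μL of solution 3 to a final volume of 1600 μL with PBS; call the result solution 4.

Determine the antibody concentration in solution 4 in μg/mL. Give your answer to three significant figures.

1.95 μg/mL

Step 1: 0.6 mL + 11.4 mL = 12 mL total → factor 12/0.6 = 20
Step 2: 50 μL brought to 100 μL → factor 100/50 = 2
Step 3: 25 μL + 375 μL = 400 μL total → factor 400/25 = 16
Step 4: 400 μL brought to 1600 μL → factor 1600/400 = 4
Overall dilution factor = 20 × 2 × 16 × 4 = 2560
Final = 5.00 mg/mL / 2560 = 0.001953 mg/mL = 1.95 μg/mL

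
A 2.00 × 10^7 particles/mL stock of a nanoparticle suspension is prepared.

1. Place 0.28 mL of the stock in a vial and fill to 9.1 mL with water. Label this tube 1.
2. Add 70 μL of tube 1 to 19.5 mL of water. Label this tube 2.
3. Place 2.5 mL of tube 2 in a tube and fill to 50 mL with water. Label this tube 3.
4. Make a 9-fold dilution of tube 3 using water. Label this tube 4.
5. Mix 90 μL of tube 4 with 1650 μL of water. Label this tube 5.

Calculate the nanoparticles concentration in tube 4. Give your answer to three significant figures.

12.2 particles/mL

Step 1: 0.28 mL brought to 9.1 mL → factor 9.1/0.28 = 32.5
Step 2: 70 μL + 19.5 mL = 19570 μL total → factor 19570/70 = 279.57
Step 3: 2.5 mL brought to 50 mL → factor 50/2.5 = 20
Step 4: 9-fold → factor 9
Dilution factor through tube 4 = 32.5 × 279.57 × 20 × 9 = 1.6355 × 10^6
[tube 4] = 2.00 × 10^7 particles/mL / 1.6355 × 10^6 = 12.2 particles/mL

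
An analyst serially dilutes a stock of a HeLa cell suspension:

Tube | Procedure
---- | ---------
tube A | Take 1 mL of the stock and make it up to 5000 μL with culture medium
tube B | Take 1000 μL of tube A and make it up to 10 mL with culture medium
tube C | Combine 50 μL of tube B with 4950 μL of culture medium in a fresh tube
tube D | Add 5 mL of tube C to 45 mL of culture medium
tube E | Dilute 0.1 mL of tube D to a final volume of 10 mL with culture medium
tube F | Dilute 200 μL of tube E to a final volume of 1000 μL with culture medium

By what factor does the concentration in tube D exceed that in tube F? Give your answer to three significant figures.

500

Step 1: 1 mL brought to 5000 μL → factor 5/1 = 5
Step 2: 1000 μL brought to 10 mL → factor 10000/1000 = 10
Step 3: 50 μL + 4950 μL = 5000 μL total → factor 5000/50 = 100
Step 4: 5 mL + 45 mL = 50 mL total → factor 50/5 = 10
Step 5: 0.1 mL brought to 10 mL → factor 10/0.1 = 100
Step 6: 200 μL brought to 1000 μL → factor 1000/200 = 5
Dilution factor to tube D = 50000; to tube F = 2.5 × 10^7
[tube D]/[tube F] = (factor to tube F)/(factor to tube D) = 2.5 × 10^7/50000 = 500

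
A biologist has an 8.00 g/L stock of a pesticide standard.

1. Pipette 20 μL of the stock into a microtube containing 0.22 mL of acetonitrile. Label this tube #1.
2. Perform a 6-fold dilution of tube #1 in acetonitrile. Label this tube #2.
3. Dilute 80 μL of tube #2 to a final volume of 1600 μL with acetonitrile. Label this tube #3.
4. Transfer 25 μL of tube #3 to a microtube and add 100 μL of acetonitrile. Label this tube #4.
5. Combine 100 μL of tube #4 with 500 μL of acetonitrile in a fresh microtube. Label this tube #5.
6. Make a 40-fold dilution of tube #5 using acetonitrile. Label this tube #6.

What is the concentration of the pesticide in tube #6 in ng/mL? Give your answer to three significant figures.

Step 1: 20 μL + 0.22 mL = 240 μL total → factor 240/20 = 12
Step 2: 6-fold → factor 6
Step 3: 80 μL brought to 1600 μL → factor 1600/80 = 20
Step 4: 25 μL + 100 μL = 125 μL total → factor 125/25 = 5
Step 5: 100 μL + 500 μL = 600 μL total → factor 600/100 = 6
Step 6: 40-fold → factor 40
Overall dilution factor = 12 × 6 × 20 × 5 × 6 × 40 = 1.728 × 10^6
Final = 8.00 g/L / 1.728 × 10^6 = 4.630 × 10^-6 g/L = 4.63 ng/mL

4.63 ng/mL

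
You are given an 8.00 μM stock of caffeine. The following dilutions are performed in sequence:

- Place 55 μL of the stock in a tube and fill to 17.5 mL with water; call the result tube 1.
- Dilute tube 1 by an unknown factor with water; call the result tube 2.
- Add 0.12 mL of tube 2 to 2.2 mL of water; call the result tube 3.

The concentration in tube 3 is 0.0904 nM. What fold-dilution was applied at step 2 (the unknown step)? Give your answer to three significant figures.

14.4-fold

Step 1: 55 μL brought to 17.5 mL → factor 17500/55 = 318.18
Step 2: unknown factor x
Step 3: 0.12 mL + 2.2 mL = 2.32 mL total → factor 2.32/0.12 = 19.333
Product of known-step factors = 6151.5
Overall factor = 8.00 μM / (0.0904 nM) = 88496
x = 88496 / 6151.5 = 14.4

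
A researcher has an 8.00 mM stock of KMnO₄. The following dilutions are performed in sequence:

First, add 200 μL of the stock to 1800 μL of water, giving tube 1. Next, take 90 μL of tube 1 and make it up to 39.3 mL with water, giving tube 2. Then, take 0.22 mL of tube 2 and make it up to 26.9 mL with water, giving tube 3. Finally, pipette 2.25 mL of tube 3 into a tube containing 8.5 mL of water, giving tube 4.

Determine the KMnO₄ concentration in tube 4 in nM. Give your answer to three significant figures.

3.14 nM

Step 1: 200 μL + 1800 μL = 2000 μL total → factor 2000/200 = 10
Step 2: 90 μL brought to 39.3 mL → factor 39300/90 = 436.67
Step 3: 0.22 mL brought to 26.9 mL → factor 26.9/0.22 = 122.27
Step 4: 2.25 mL + 8.5 mL = 10.75 mL total → factor 10.75/2.25 = 4.7778
Overall dilution factor = 10 × 436.67 × 122.27 × 4.7778 = 2.551 × 10^6
Final = 8.00 mM / 2.551 × 10^6 = 3.136 × 10^-6 mM = 3.14 nM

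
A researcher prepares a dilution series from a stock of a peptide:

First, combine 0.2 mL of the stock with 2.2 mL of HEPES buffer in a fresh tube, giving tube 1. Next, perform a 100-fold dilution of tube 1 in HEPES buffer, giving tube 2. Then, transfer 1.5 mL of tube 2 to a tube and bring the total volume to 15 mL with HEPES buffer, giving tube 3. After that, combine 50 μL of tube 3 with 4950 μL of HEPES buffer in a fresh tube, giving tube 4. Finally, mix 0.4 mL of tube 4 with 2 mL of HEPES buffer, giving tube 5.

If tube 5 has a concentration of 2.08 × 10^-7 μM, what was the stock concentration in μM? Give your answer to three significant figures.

1.50 μM

Step 1: 0.2 mL + 2.2 mL = 2.4 mL total → factor 2.4/0.2 = 12
Step 2: 100-fold → factor 100
Step 3: 1.5 mL brought to 15 mL → factor 15/1.5 = 10
Step 4: 50 μL + 4950 μL = 5000 μL total → factor 5000/50 = 100
Step 5: 0.4 mL + 2 mL = 2.4 mL total → factor 2.4/0.4 = 6
Overall dilution factor = 12 × 100 × 10 × 100 × 6 = 7.2 × 10^6
Stock = 2.08 × 10^-7 μM × 7.2 × 10^6 = 1.50 μM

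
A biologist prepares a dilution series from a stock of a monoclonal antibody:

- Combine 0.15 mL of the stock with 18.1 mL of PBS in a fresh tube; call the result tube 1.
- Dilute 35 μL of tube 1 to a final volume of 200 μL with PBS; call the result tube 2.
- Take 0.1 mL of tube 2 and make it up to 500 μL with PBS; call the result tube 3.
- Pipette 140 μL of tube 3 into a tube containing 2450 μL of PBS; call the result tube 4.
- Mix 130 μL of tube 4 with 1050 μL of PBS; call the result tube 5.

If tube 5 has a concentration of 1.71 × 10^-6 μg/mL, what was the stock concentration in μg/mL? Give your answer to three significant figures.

0.998 μg/mL

Step 1: 0.15 mL + 18.1 mL = 18.25 mL total → factor 18.25/0.15 = 121.67
Step 2: 35 μL brought to 200 μL → factor 200/35 = 5.7143
Step 3: 0.1 mL brought to 500 μL → factor 0.5/0.1 = 5
Step 4: 140 μL + 2450 μL = 2590 μL total → factor 2590/140 = 18.5
Step 5: 130 μL + 1050 μL = 1180 μL total → factor 1180/130 = 9.0769
Overall dilution factor = 121.67 × 5.7143 × 5 × 18.5 × 9.0769 = 5.8373 × 10^5
Stock = 1.71 × 10^-6 μg/mL × 5.8373 × 10^5 = 0.998 μg/mL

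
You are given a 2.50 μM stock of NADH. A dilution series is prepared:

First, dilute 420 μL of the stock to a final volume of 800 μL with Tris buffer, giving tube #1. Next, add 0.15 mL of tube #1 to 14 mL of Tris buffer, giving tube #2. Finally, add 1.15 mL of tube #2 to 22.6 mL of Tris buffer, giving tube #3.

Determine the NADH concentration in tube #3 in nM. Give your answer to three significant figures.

0.674 nM

Step 1: 420 μL brought to 800 μL → factor 800/420 = 1.9048
Step 2: 0.15 mL + 14 mL = 14.15 mL total → factor 14.15/0.15 = 94.333
Step 3: 1.15 mL + 22.6 mL = 23.75 mL total → factor 23.75/1.15 = 20.652
Overall dilution factor = 1.9048 × 94.333 × 20.652 = 3710.8
Final = 2.50 μM / 3710.8 = 0.0006737 μM = 0.674 nM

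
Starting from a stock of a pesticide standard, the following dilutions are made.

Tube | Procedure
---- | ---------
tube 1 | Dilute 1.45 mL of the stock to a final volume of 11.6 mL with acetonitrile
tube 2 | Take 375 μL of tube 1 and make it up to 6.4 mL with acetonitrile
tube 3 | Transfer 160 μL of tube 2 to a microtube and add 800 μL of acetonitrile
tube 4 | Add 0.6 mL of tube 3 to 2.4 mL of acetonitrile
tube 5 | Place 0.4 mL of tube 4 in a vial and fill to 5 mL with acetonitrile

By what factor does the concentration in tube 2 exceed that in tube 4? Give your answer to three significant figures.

Step 1: 1.45 mL brought to 11.6 mL → factor 11.6/1.45 = 8
Step 2: 375 μL brought to 6.4 mL → factor 6400/375 = 17.067
Step 3: 160 μL + 800 μL = 960 μL total → factor 960/160 = 6
Step 4: 0.6 mL + 2.4 mL = 3 mL total → factor 3/0.6 = 5
Dilution factor to tube 2 = 136.53; to tube 4 = 4096
[tube 2]/[tube 4] = (factor to tube 4)/(factor to tube 2) = 4096/136.53 = 30.0

30.0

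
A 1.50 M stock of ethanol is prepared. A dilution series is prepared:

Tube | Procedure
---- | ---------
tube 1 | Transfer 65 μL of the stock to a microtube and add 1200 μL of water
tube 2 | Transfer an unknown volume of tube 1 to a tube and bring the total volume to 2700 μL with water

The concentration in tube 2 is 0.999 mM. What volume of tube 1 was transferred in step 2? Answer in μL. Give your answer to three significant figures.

Step 1: 65 μL + 1200 μL = 1265 μL total → factor 1265/65 = 19.462
Step 2: v brought to 2700 μL → factor = 2700 μL/v
Product of known-step factors = 19.462
Overall factor = 1.50 M / (0.999 mM) = 1501.5
Step-2 factor = 1501.5 / 19.462 = 77.152
v = 2700 μL / 77.152 = 35.0 μL

35.0 μL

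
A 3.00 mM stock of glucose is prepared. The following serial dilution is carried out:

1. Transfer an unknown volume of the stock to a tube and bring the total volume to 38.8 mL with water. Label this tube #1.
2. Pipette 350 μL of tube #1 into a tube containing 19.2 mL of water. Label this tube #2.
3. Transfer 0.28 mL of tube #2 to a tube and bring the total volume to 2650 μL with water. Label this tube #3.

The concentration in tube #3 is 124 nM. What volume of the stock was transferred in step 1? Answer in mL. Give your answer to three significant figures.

Step 1: v brought to 38.8 mL → factor = 38.8 mL/v
Step 2: 350 μL + 19.2 mL = 19550 μL total → factor 19550/350 = 55.857
Step 3: 0.28 mL brought to 2650 μL → factor 2.65/0.28 = 9.4643
Product of known-step factors = 528.65
Overall factor = 3.00 mM / (124 nM) = 24194
Step-1 factor = 24194 / 528.65 = 45.765
v = 38.8 mL / 45.765 = 0.848 mL

0.848 mL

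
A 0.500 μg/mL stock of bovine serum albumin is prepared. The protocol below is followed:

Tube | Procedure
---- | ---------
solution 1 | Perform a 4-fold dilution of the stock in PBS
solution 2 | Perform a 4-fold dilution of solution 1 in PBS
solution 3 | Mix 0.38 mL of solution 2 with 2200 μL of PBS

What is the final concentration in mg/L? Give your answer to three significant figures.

0.00460 mg/L

Step 1: 4-fold → factor 4
Step 2: 4-fold → factor 4
Step 3: 0.38 mL + 2200 μL = 2.58 mL total → factor 2.58/0.38 = 6.7895
Overall dilution factor = 4 × 4 × 6.7895 = 108.63
Final = 0.500 μg/mL / 108.63 = 0.004603 μg/mL = 0.00460 mg/L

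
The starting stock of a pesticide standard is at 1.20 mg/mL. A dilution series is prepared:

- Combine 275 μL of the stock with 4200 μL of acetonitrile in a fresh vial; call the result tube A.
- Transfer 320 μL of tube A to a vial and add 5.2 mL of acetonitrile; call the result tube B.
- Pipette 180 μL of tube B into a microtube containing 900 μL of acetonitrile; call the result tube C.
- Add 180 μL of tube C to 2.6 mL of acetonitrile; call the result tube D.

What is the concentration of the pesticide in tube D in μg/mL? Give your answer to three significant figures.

0.0461 μg/mL

Step 1: 275 μL + 4200 μL = 4475 μL total → factor 4475/275 = 16.273
Step 2: 320 μL + 5.2 mL = 5520 μL total → factor 5520/320 = 17.25
Step 3: 180 μL + 900 μL = 1080 μL total → factor 1080/180 = 6
Step 4: 180 μL + 2.6 mL = 2780 μL total → factor 2780/180 = 15.444
Overall dilution factor = 16.273 × 17.25 × 6 × 15.444 = 26012
Final = 1.20 mg/mL / 26012 = 4.613 × 10^-5 mg/mL = 0.0461 μg/mL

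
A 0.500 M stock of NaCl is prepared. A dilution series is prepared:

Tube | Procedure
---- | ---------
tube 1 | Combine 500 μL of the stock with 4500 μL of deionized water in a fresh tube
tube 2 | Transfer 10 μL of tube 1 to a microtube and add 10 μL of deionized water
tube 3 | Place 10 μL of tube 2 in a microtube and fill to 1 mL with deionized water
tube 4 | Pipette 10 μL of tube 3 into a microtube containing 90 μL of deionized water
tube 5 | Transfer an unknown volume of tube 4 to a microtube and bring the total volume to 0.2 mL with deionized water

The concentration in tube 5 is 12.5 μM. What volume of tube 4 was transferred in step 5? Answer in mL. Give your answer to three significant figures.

0.100 mL

Step 1: 500 μL + 4500 μL = 5000 μL total → factor 5000/500 = 10
Step 2: 10 μL + 10 μL = 20 μL total → factor 20/10 = 2
Step 3: 10 μL brought to 1 mL → factor 1000/10 = 100
Step 4: 10 μL + 90 μL = 100 μL total → factor 100/10 = 10
Step 5: v brought to 0.2 mL → factor = 0.2 mL/v
Product of known-step factors = 20000
Overall factor = 0.500 M / (12.5 μM) = 40000
Step-5 factor = 40000 / 20000 = 2
v = 0.2 mL / 2 = 0.100 mL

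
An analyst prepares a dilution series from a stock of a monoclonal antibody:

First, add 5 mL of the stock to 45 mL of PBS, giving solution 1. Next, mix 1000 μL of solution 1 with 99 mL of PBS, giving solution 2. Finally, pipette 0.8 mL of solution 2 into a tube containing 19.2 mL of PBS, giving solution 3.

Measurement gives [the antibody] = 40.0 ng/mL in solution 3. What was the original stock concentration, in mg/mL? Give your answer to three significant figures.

Step 1: 5 mL + 45 mL = 50 mL total → factor 50/5 = 10
Step 2: 1000 μL + 99 mL = 1 × 10^5 μL total → factor 1 × 10^5/1000 = 100
Step 3: 0.8 mL + 19.2 mL = 20 mL total → factor 20/0.8 = 25
Overall dilution factor = 10 × 100 × 25 = 25000
Stock = 40.0 ng/mL × 25000 = 1.000 × 10^6 ng/mL = 1.00 mg/mL

1.00 mg/mL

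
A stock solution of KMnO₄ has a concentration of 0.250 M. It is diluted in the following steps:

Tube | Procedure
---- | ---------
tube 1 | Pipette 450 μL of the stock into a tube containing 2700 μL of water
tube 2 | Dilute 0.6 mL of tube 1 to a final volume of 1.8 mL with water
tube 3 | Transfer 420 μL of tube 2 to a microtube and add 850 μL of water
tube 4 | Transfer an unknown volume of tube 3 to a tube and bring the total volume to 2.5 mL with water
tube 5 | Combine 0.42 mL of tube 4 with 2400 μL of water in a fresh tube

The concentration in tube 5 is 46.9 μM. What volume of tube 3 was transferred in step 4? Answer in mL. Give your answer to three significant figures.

Step 1: 450 μL + 2700 μL = 3150 μL total → factor 3150/450 = 7
Step 2: 0.6 mL brought to 1.8 mL → factor 1.8/0.6 = 3
Step 3: 420 μL + 850 μL = 1270 μL total → factor 1270/420 = 3.0238
Step 4: v brought to 2.5 mL → factor = 2.5 mL/v
Step 5: 0.42 mL + 2400 μL = 2.82 mL total → factor 2.82/0.42 = 6.7143
Product of known-step factors = 426.36
Overall factor = 0.250 M / (46.9 μM) = 5330.5
Step-4 factor = 5330.5 / 426.36 = 12.502
v = 2.5 mL / 12.502 = 0.200 mL

0.200 mL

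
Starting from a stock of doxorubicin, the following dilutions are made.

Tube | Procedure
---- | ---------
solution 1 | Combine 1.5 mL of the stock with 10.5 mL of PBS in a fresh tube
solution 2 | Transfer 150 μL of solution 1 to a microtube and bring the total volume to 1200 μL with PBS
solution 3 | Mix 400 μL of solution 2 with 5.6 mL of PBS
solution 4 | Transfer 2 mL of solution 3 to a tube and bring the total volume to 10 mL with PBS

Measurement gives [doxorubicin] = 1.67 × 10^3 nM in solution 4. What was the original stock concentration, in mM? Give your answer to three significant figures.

Step 1: 1.5 mL + 10.5 mL = 12 mL total → factor 12/1.5 = 8
Step 2: 150 μL brought to 1200 μL → factor 1200/150 = 8
Step 3: 400 μL + 5.6 mL = 6000 μL total → factor 6000/400 = 15
Step 4: 2 mL brought to 10 mL → factor 10/2 = 5
Overall dilution factor = 8 × 8 × 15 × 5 = 4800
Stock = 1.67 × 10^3 nM × 4800 = 8.016 × 10^6 nM = 8.02 mM

8.02 mM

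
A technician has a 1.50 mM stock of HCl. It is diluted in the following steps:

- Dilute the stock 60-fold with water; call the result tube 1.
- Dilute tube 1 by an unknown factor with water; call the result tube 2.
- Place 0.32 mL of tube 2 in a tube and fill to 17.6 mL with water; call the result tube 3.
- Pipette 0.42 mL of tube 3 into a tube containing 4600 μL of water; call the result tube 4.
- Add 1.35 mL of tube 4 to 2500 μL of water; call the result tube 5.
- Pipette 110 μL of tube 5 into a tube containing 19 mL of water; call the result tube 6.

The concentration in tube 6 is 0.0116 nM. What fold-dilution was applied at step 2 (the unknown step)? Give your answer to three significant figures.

6.62-fold

Step 1: 60-fold → factor 60
Step 2: unknown factor x
Step 3: 0.32 mL brought to 17.6 mL → factor 17.6/0.32 = 55
Step 4: 0.42 mL + 4600 μL = 5.02 mL total → factor 5.02/0.42 = 11.952
Step 5: 1.35 mL + 2500 μL = 3.85 mL total → factor 3.85/1.35 = 2.8519
Step 6: 110 μL + 19 mL = 19110 μL total → factor 19110/110 = 173.73
Product of known-step factors = 1.9542 × 10^7
Overall factor = 1.50 mM / (0.0116 nM) = 1.2931 × 10^8
x = 1.2931 × 10^8 / 1.9542 × 10^7 = 6.62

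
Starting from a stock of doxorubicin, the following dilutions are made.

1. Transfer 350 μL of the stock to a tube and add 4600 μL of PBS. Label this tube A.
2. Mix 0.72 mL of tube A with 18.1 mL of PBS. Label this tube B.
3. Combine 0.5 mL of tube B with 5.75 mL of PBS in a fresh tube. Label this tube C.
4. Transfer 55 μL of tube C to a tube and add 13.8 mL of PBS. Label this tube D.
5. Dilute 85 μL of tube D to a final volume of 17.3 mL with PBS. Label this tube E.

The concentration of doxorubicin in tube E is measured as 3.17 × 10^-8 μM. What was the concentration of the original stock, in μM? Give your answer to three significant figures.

7.51 μM

Step 1: 350 μL + 4600 μL = 4950 μL total → factor 4950/350 = 14.143
Step 2: 0.72 mL + 18.1 mL = 18.82 mL total → factor 18.82/0.72 = 26.139
Step 3: 0.5 mL + 5.75 mL = 6.25 mL total → factor 6.25/0.5 = 12.5
Step 4: 55 μL + 13.8 mL = 13855 μL total → factor 13855/55 = 251.91
Step 5: 85 μL brought to 17.3 mL → factor 17300/85 = 203.53
Overall dilution factor = 14.143 × 26.139 × 12.5 × 251.91 × 203.53 = 2.3692 × 10^8
Stock = 3.17 × 10^-8 μM × 2.3692 × 10^8 = 7.51 μM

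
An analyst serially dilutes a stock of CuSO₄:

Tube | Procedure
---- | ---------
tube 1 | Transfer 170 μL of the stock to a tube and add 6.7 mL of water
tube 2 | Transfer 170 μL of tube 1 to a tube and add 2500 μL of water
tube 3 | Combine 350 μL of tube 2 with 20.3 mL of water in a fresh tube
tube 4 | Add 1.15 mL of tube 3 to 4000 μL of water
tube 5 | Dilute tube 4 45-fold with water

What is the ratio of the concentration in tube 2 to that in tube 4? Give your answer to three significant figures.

Step 1: 170 μL + 6.7 mL = 6870 μL total → factor 6870/170 = 40.412
Step 2: 170 μL + 2500 μL = 2670 μL total → factor 2670/170 = 15.706
Step 3: 350 μL + 20.3 mL = 20650 μL total → factor 20650/350 = 59
Step 4: 1.15 mL + 4000 μL = 5.15 mL total → factor 5.15/1.15 = 4.4783
Dilution factor to tube 2 = 634.7; to tube 4 = 1.677 × 10^5
[tube 2]/[tube 4] = (factor to tube 4)/(factor to tube 2) = 1.677 × 10^5/634.7 = 264

264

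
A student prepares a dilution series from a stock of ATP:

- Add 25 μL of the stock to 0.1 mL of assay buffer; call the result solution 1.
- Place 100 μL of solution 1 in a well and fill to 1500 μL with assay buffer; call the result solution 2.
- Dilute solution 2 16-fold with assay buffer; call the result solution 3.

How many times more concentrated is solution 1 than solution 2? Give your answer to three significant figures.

Step 1: 25 μL + 0.1 mL = 125 μL total → factor 125/25 = 5
Step 2: 100 μL brought to 1500 μL → factor 1500/100 = 15
Dilution factor to solution 1 = 5; to solution 2 = 75
[solution 1]/[solution 2] = (factor to solution 2)/(factor to solution 1) = 75/5 = 15.0

15.0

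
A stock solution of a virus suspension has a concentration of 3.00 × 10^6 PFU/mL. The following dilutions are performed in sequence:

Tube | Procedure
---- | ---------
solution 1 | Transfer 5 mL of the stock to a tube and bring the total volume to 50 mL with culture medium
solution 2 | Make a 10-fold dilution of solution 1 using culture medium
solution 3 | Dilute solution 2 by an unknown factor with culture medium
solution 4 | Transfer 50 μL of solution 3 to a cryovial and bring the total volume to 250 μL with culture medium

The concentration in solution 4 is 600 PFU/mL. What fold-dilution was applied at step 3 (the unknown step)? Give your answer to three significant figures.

10.0-fold

Step 1: 5 mL brought to 50 mL → factor 50/5 = 10
Step 2: 10-fold → factor 10
Step 3: unknown factor x
Step 4: 50 μL brought to 250 μL → factor 250/50 = 5
Product of known-step factors = 500
Overall factor = 3.00 × 10^6 PFU/mL / (600 PFU/mL) = 5000
x = 5000 / 500 = 10.0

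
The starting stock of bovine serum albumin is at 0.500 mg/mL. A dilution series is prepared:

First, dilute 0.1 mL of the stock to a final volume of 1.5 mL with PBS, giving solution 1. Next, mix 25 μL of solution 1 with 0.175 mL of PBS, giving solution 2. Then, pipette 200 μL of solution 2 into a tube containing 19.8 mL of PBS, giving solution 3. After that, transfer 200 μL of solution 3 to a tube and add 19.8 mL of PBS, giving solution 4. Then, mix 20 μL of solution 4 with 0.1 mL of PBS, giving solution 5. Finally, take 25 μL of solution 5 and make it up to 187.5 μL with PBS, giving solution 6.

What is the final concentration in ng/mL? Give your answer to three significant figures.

Step 1: 0.1 mL brought to 1.5 mL → factor 1.5/0.1 = 15
Step 2: 25 μL + 0.175 mL = 200 μL total → factor 200/25 = 8
Step 3: 200 μL + 19.8 mL = 20000 μL total → factor 20000/200 = 100
Step 4: 200 μL + 19.8 mL = 20000 μL total → factor 20000/200 = 100
Step 5: 20 μL + 0.1 mL = 120 μL total → factor 120/20 = 6
Step 6: 25 μL brought to 187.5 μL → factor 187.5/25 = 7.5
Overall dilution factor = 15 × 8 × 100 × 100 × 6 × 7.5 = 5.4 × 10^7
Final = 0.500 mg/mL / 5.4 × 10^7 = 9.259 × 10^-9 mg/mL = 0.00926 ng/mL

0.00926 ng/mL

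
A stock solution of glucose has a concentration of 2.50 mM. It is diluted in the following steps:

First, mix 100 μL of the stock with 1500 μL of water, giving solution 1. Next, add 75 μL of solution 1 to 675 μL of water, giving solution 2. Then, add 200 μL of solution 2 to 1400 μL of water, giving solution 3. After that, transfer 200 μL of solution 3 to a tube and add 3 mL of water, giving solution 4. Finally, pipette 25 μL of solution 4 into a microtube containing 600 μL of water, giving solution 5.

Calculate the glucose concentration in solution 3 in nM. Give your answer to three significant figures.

Step 1: 100 μL + 1500 μL = 1600 μL total → factor 1600/100 = 16
Step 2: 75 μL + 675 μL = 750 μL total → factor 750/75 = 10
Step 3: 200 μL + 1400 μL = 1600 μL total → factor 1600/200 = 8
Dilution factor through solution 3 = 16 × 10 × 8 = 1280
[solution 3] = 2.50 mM / 1280 = 0.001953 mM = 1.95 × 10^3 nM

1.95 × 10^3 nM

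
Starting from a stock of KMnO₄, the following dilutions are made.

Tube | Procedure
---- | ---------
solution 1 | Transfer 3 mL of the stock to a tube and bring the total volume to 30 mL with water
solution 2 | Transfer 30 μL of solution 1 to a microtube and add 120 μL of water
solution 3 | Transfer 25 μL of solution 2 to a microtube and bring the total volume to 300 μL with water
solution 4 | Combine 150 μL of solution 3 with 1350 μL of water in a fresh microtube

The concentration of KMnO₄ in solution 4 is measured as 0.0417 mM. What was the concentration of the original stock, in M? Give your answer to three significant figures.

0.250 M

Step 1: 3 mL brought to 30 mL → factor 30/3 = 10
Step 2: 30 μL + 120 μL = 150 μL total → factor 150/30 = 5
Step 3: 25 μL brought to 300 μL → factor 300/25 = 12
Step 4: 150 μL + 1350 μL = 1500 μL total → factor 1500/150 = 10
Overall dilution factor = 10 × 5 × 12 × 10 = 6000
Stock = 0.0417 mM × 6000 = 250.2 mM = 0.250 M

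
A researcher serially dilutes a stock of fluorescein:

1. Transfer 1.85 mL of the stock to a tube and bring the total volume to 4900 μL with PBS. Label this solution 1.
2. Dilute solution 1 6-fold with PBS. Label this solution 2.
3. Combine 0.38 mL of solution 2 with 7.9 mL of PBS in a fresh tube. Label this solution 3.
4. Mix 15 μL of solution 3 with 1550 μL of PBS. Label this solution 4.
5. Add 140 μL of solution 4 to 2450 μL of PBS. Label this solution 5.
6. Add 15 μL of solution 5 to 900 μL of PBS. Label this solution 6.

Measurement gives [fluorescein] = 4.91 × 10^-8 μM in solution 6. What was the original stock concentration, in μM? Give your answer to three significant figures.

2.00 μM

Step 1: 1.85 mL brought to 4900 μL → factor 4.9/1.85 = 2.6486
Step 2: 6-fold → factor 6
Step 3: 0.38 mL + 7.9 mL = 8.28 mL total → factor 8.28/0.38 = 21.789
Step 4: 15 μL + 1550 μL = 1565 μL total → factor 1565/15 = 104.33
Step 5: 140 μL + 2450 μL = 2590 μL total → factor 2590/140 = 18.5
Step 6: 15 μL + 900 μL = 915 μL total → factor 915/15 = 61
Overall dilution factor = 2.6486 × 6 × 21.789 × 104.33 × 18.5 × 61 = 4.0771 × 10^7
Stock = 4.91 × 10^-8 μM × 4.0771 × 10^7 = 2.00 μM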